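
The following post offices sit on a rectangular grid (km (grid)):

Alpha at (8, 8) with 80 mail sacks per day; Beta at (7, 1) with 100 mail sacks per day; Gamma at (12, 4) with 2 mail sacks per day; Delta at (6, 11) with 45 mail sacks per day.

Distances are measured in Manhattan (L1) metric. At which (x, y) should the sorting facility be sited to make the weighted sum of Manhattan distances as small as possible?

Manhattan distance separates: Σwᵢ(|x−xᵢ|+|y−yᵢ|) = Σwᵢ|x−xᵢ| + Σwᵢ|y−yᵢ|, so x and y are optimised independently as 1-D weighted medians.
Total weight W = 227; half = 113.5.
x-coordinate, sorted with cumulative weight:
  x=6 (Delta, w=45) cum 45
  x=7 (Beta, w=100) cum 145  ← median
  x=8 (Alpha, w=80) cum 225
  x=12 (Gamma, w=2) cum 227
⇒ x* = 7
y-coordinate, sorted with cumulative weight:
  y=1 (Beta, w=100) cum 100
  y=4 (Gamma, w=2) cum 102
  y=8 (Alpha, w=80) cum 182  ← median
  y=11 (Delta, w=45) cum 227
⇒ y* = 8

(7, 8)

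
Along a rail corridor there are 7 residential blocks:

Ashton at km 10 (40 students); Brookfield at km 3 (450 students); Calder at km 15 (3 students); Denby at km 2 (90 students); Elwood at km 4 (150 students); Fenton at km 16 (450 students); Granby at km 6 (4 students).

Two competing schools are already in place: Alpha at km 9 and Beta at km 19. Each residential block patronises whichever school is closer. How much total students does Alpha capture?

The indifferent point is the midpoint (9+19)/2 = 14; residential blocks left of it (closer to Alpha at 9) go to Alpha, those right go to Beta.
  Denby at 2 (w=90) → Alpha
  Brookfield at 3 (w=450) → Alpha
  Elwood at 4 (w=150) → Alpha
  Granby at 6 (w=4) → Alpha
  Ashton at 10 (w=40) → Alpha
  Calder at 15 (w=3) → Beta
  Fenton at 16 (w=450) → Beta
Alpha captures 734; Beta captures 453.

734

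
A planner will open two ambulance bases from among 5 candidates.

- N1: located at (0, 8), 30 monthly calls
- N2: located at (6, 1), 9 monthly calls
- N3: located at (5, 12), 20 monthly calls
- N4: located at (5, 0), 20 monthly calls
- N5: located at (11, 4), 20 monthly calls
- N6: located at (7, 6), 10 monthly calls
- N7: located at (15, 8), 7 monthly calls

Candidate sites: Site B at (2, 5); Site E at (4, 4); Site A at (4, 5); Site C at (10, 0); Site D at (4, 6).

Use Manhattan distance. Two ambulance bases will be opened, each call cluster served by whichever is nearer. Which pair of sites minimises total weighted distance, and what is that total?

Evaluate every pair (each demand assigned to the nearer of the two):
  {Site C, Site D}: total = 686
  {Site E, Site D}: total = 726
  {Site B, Site C}: total = 746
  {Site A, Site C}: total = 746
  {Site B, Site E}: total = 770
  {Site A, Site D}: total = 775
  {Site B, Site A}: total = 782
  {Site E, Site A}: total = 793
  {Site B, Site D}: total = 794
  {Site E, Site C}: total = 806
Best pair: {Site C, Site D} with total 686.

{Site C, Site D}, total 686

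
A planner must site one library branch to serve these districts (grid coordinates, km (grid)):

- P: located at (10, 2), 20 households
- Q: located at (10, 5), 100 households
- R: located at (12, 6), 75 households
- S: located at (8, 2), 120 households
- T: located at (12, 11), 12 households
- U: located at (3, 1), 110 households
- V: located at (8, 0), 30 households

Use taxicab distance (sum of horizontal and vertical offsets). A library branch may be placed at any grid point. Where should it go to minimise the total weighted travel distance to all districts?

(8, 2)

Manhattan distance separates: Σwᵢ(|x−xᵢ|+|y−yᵢ|) = Σwᵢ|x−xᵢ| + Σwᵢ|y−yᵢ|, so x and y are optimised independently as 1-D weighted medians.
Total weight W = 467; half = 233.5.
x-coordinate, sorted with cumulative weight:
  x=3 (U, w=110) cum 110
  x=8 (S, w=120) cum 230
  x=8 (V, w=30) cum 260  ← median
  x=10 (P, w=20) cum 280
  x=10 (Q, w=100) cum 380
  x=12 (R, w=75) cum 455
  x=12 (T, w=12) cum 467
⇒ x* = 8
y-coordinate, sorted with cumulative weight:
  y=0 (V, w=30) cum 30
  y=1 (U, w=110) cum 140
  y=2 (P, w=20) cum 160
  y=2 (S, w=120) cum 280  ← median
  y=5 (Q, w=100) cum 380
  y=6 (R, w=75) cum 455
  y=11 (T, w=12) cum 467
⇒ y* = 2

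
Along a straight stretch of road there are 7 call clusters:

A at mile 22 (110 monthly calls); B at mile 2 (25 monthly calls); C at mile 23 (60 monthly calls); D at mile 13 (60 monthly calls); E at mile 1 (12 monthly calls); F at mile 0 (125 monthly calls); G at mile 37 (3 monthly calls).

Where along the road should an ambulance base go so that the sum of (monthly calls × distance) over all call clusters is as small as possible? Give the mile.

For a sum of weighted absolute distances on a line, the optimum is the weighted median (not the mean). Total weight W = 395; half-weight = 197.5.
Sort by position and accumulate weight:
  mile 0 (F, w=125) → cum 125
  mile 1 (E, w=12) → cum 137
  mile 2 (B, w=25) → cum 162
  mile 13 (D, w=60) → cum 222  ≥ 197.5 → median here
  mile 22 (A, w=110) → cum 332
  mile 23 (C, w=60) → cum 392
  mile 37 (G, w=3) → cum 395
Optimal location: mile 13.

x = 13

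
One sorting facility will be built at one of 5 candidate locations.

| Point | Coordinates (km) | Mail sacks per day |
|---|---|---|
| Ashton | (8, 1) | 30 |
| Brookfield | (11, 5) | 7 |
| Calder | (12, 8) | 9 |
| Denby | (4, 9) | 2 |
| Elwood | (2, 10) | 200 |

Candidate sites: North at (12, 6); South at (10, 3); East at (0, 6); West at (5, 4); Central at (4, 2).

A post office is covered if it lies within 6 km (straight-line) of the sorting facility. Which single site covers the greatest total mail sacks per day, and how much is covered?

East, covering 202

Coverage radius r = 6 km; a point is covered iff (Δx)²+(Δy)² ≤ 6² = 36.
  North (12, 6): covers {Brookfield, Calder} → 16
  South (10, 3): covers {Ashton, Brookfield, Calder} → 46
  East (0, 6): covers {Denby, Elwood} → 202
  West (5, 4): covers {Ashton, Denby} → 32
  Central (4, 2): covers {Ashton} → 30
Maximum coverage at East: 202 mail sacks per day.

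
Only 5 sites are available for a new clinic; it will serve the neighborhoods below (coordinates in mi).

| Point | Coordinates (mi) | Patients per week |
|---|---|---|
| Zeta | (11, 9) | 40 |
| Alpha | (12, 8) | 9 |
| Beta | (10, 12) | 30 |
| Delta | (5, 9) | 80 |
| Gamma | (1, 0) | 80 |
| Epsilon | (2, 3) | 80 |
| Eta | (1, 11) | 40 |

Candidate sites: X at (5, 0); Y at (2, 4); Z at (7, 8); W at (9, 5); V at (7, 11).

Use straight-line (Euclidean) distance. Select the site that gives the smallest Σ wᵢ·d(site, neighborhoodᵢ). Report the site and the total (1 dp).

Total weighted distance at each candidate:
  X (5, 0): total = 2765.9
  Y (2, 4): total = 2007.3
  Z (7, 8): total = 2172.8
  W (9, 5): total = 2618.9
  V (7, 11): total = 2549.6
Minimum is at Y with total 2007.3 mi.

Y, total 2007.3 mi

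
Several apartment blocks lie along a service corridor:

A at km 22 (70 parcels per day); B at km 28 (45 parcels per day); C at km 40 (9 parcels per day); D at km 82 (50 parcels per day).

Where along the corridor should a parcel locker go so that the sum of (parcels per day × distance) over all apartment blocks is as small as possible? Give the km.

For a sum of weighted absolute distances on a line, the optimum is the weighted median (not the mean). Total weight W = 174; half-weight = 87.
Sort by position and accumulate weight:
  km 22 (A, w=70) → cum 70
  km 28 (B, w=45) → cum 115  ≥ 87 → median here
  km 40 (C, w=9) → cum 124
  km 82 (D, w=50) → cum 174
Optimal location: km 28.

x = 28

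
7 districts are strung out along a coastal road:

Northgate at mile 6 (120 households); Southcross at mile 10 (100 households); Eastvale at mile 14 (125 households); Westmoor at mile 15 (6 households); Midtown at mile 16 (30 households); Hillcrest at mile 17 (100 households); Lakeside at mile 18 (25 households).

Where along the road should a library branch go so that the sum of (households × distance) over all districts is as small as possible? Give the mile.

For a sum of weighted absolute distances on a line, the optimum is the weighted median (not the mean). Total weight W = 506; half-weight = 253.
Sort by position and accumulate weight:
  mile 6 (Northgate, w=120) → cum 120
  mile 10 (Southcross, w=100) → cum 220
  mile 14 (Eastvale, w=125) → cum 345  ≥ 253 → median here
  mile 15 (Westmoor, w=6) → cum 351
  mile 16 (Midtown, w=30) → cum 381
  mile 17 (Hillcrest, w=100) → cum 481
  mile 18 (Lakeside, w=25) → cum 506
Optimal location: mile 14.

x = 14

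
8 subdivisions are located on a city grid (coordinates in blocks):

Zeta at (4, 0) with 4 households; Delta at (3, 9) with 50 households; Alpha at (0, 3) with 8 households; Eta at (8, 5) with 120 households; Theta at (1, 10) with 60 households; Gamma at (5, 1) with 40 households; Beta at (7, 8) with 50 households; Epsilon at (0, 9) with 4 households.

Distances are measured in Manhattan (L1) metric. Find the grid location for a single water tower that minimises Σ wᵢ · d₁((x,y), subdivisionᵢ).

Manhattan distance separates: Σwᵢ(|x−xᵢ|+|y−yᵢ|) = Σwᵢ|x−xᵢ| + Σwᵢ|y−yᵢ|, so x and y are optimised independently as 1-D weighted medians.
Total weight W = 336; half = 168.
x-coordinate, sorted with cumulative weight:
  x=0 (Alpha, w=8) cum 8
  x=0 (Epsilon, w=4) cum 12
  x=1 (Theta, w=60) cum 72
  x=3 (Delta, w=50) cum 122
  x=4 (Zeta, w=4) cum 126
  x=5 (Gamma, w=40) cum 166
  x=7 (Beta, w=50) cum 216  ← median
  x=8 (Eta, w=120) cum 336
⇒ x* = 7
y-coordinate, sorted with cumulative weight:
  y=0 (Zeta, w=4) cum 4
  y=1 (Gamma, w=40) cum 44
  y=3 (Alpha, w=8) cum 52
  y=5 (Eta, w=120) cum 172  ← median
  y=8 (Beta, w=50) cum 222
  y=9 (Delta, w=50) cum 272
  y=9 (Epsilon, w=4) cum 276
  y=10 (Theta, w=60) cum 336
⇒ y* = 5

(7, 5)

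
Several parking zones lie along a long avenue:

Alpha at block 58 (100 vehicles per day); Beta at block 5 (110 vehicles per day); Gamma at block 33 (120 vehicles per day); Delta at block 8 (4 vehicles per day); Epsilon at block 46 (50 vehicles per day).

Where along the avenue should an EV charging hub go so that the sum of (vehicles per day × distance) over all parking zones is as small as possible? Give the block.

x = 33

For a sum of weighted absolute distances on a line, the optimum is the weighted median (not the mean). Total weight W = 384; half-weight = 192.
Sort by position and accumulate weight:
  block 5 (Beta, w=110) → cum 110
  block 8 (Delta, w=4) → cum 114
  block 33 (Gamma, w=120) → cum 234  ≥ 192 → median here
  block 46 (Epsilon, w=50) → cum 284
  block 58 (Alpha, w=100) → cum 384
Optimal location: block 33.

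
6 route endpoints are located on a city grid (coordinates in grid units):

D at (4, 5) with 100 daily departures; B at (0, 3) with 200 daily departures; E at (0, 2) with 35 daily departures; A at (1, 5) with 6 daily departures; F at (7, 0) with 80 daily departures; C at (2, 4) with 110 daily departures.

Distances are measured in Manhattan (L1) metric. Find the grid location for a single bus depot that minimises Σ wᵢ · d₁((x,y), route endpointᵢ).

(2, 3)

Manhattan distance separates: Σwᵢ(|x−xᵢ|+|y−yᵢ|) = Σwᵢ|x−xᵢ| + Σwᵢ|y−yᵢ|, so x and y are optimised independently as 1-D weighted medians.
Total weight W = 531; half = 265.5.
x-coordinate, sorted with cumulative weight:
  x=0 (B, w=200) cum 200
  x=0 (E, w=35) cum 235
  x=1 (A, w=6) cum 241
  x=2 (C, w=110) cum 351  ← median
  x=4 (D, w=100) cum 451
  x=7 (F, w=80) cum 531
⇒ x* = 2
y-coordinate, sorted with cumulative weight:
  y=0 (F, w=80) cum 80
  y=2 (E, w=35) cum 115
  y=3 (B, w=200) cum 315  ← median
  y=4 (C, w=110) cum 425
  y=5 (D, w=100) cum 525
  y=5 (A, w=6) cum 531
⇒ y* = 3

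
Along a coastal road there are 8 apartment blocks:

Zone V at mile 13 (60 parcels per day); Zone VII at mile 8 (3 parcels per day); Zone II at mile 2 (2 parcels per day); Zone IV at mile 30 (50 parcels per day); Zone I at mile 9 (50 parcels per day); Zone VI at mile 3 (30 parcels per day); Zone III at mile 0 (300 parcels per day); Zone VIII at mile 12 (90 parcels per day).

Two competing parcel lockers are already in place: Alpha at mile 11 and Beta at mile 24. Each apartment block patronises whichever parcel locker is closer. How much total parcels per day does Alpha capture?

The indifferent point is the midpoint (11+24)/2 = 17.5; apartment blocks left of it (closer to Alpha at 11) go to Alpha, those right go to Beta.
  Zone III at 0 (w=300) → Alpha
  Zone II at 2 (w=2) → Alpha
  Zone VI at 3 (w=30) → Alpha
  Zone VII at 8 (w=3) → Alpha
  Zone I at 9 (w=50) → Alpha
  Zone VIII at 12 (w=90) → Alpha
  Zone V at 13 (w=60) → Alpha
  Zone IV at 30 (w=50) → Beta
Alpha captures 535; Beta captures 50.

535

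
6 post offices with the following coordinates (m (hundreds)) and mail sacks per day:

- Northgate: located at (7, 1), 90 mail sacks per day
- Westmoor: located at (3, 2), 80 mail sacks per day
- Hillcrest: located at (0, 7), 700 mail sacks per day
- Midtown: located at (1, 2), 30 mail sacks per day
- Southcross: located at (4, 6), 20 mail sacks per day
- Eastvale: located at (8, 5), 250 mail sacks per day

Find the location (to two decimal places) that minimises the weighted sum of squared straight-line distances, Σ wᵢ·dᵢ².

The minimiser of Σwᵢ‖p−pᵢ‖² is the weighted centroid p* = (Σwᵢpᵢ)/(Σwᵢ).
Σwᵢ = 1170.
Σwᵢxᵢ = 90·7 + 80·3 + 700·0 + 30·1 + 20·4 + 250·8 = 2980.
Σwᵢyᵢ = 90·1 + 80·2 + 700·7 + 30·2 + 20·6 + 250·5 = 6580.
x* = 2980/1170 = 2.55, y* = 6580/1170 = 5.62.

(2.55, 5.62)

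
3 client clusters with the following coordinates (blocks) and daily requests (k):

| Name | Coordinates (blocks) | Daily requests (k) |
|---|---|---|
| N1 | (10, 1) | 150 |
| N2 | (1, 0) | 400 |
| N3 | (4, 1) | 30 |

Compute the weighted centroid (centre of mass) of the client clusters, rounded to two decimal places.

(3.48, 0.31)

The minimiser of Σwᵢ‖p−pᵢ‖² is the weighted centroid p* = (Σwᵢpᵢ)/(Σwᵢ).
Σwᵢ = 580.
Σwᵢxᵢ = 150·10 + 400·1 + 30·4 = 2020.
Σwᵢyᵢ = 150·1 + 400·0 + 30·1 = 180.
x* = 2020/580 = 3.48, y* = 180/580 = 0.31.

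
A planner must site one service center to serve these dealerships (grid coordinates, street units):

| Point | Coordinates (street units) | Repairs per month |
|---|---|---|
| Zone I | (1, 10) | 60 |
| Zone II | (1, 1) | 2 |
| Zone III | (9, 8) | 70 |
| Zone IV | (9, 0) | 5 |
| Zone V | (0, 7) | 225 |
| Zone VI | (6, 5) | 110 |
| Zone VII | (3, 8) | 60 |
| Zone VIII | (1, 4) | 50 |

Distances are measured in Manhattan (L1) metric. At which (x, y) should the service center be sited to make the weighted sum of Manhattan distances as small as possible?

Manhattan distance separates: Σwᵢ(|x−xᵢ|+|y−yᵢ|) = Σwᵢ|x−xᵢ| + Σwᵢ|y−yᵢ|, so x and y are optimised independently as 1-D weighted medians.
Total weight W = 582; half = 291.
x-coordinate, sorted with cumulative weight:
  x=0 (Zone V, w=225) cum 225
  x=1 (Zone I, w=60) cum 285
  x=1 (Zone II, w=2) cum 287
  x=1 (Zone VIII, w=50) cum 337  ← median
  x=3 (Zone VII, w=60) cum 397
  x=6 (Zone VI, w=110) cum 507
  x=9 (Zone III, w=70) cum 577
  x=9 (Zone IV, w=5) cum 582
⇒ x* = 1
y-coordinate, sorted with cumulative weight:
  y=0 (Zone IV, w=5) cum 5
  y=1 (Zone II, w=2) cum 7
  y=4 (Zone VIII, w=50) cum 57
  y=5 (Zone VI, w=110) cum 167
  y=7 (Zone V, w=225) cum 392  ← median
  y=8 (Zone III, w=70) cum 462
  y=8 (Zone VII, w=60) cum 522
  y=10 (Zone I, w=60) cum 582
⇒ y* = 7

(1, 7)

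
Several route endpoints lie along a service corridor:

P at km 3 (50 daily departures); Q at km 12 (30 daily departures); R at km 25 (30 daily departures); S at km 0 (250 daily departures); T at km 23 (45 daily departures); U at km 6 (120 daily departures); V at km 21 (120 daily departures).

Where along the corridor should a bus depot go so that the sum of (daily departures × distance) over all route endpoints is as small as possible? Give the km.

For a sum of weighted absolute distances on a line, the optimum is the weighted median (not the mean). Total weight W = 645; half-weight = 322.5.
Sort by position and accumulate weight:
  km 0 (S, w=250) → cum 250
  km 3 (P, w=50) → cum 300
  km 6 (U, w=120) → cum 420  ≥ 322.5 → median here
  km 12 (Q, w=30) → cum 450
  km 21 (V, w=120) → cum 570
  km 23 (T, w=45) → cum 615
  km 25 (R, w=30) → cum 645
Optimal location: km 6.

x = 6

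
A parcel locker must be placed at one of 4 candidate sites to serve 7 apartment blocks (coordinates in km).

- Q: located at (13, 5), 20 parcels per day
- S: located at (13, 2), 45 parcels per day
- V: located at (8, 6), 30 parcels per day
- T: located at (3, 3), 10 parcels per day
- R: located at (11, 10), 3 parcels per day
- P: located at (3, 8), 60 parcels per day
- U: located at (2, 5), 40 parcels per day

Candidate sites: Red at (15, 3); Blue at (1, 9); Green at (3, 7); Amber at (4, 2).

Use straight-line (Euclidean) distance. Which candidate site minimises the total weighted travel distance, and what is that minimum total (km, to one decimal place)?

Green, total 1075.1 km

Total weighted distance at each candidate:
  Red (15, 3): total = 1836.0
  Blue (1, 9): total = 1499.1
  Green (3, 7): total = 1075.1
  Amber (4, 2): total = 1319.7
Minimum is at Green with total 1075.1 km.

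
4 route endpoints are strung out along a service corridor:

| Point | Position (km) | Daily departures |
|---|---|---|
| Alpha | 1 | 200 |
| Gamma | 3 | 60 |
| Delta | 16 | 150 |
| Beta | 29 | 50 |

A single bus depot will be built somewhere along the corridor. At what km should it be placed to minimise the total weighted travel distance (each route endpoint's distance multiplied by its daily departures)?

For a sum of weighted absolute distances on a line, the optimum is the weighted median (not the mean). Total weight W = 460; half-weight = 230.
Sort by position and accumulate weight:
  km 1 (Alpha, w=200) → cum 200
  km 3 (Gamma, w=60) → cum 260  ≥ 230 → median here
  km 16 (Delta, w=150) → cum 410
  km 29 (Beta, w=50) → cum 460
Optimal location: km 3.

x = 3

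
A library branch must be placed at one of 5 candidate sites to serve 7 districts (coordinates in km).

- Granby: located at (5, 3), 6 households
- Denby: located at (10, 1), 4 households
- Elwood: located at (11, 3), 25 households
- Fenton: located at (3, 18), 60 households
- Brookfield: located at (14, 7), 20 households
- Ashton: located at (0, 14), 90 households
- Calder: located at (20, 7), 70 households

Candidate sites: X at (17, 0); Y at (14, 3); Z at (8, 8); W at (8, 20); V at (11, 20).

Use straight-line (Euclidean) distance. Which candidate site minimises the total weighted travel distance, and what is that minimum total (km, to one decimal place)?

Total weighted distance at each candidate:
  X (17, 0): total = 4305.9
  Y (14, 3): total = 3450.1
  Z (8, 8): total = 2745.3
  W (8, 20): total = 3359.5
  V (11, 20): total = 3605.4
Minimum is at Z with total 2745.3 km.

Z, total 2745.3 km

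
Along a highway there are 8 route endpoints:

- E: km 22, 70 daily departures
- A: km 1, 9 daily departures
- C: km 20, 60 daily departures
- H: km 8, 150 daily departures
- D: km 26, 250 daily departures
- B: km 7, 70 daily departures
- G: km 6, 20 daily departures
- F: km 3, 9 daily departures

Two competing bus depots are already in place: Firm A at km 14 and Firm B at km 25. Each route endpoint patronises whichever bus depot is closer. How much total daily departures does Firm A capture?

258

The indifferent point is the midpoint (14+25)/2 = 19.5; route endpoints left of it (closer to Firm A at 14) go to Firm A, those right go to Firm B.
  A at 1 (w=9) → Firm A
  F at 3 (w=9) → Firm A
  G at 6 (w=20) → Firm A
  B at 7 (w=70) → Firm A
  H at 8 (w=150) → Firm A
  C at 20 (w=60) → Firm B
  E at 22 (w=70) → Firm B
  D at 26 (w=250) → Firm B
Firm A captures 258; Firm B captures 380.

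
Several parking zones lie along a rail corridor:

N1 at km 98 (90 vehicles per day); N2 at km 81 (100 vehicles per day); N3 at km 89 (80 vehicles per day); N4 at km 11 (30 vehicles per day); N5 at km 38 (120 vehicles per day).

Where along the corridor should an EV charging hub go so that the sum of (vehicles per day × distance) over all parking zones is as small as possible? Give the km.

For a sum of weighted absolute distances on a line, the optimum is the weighted median (not the mean). Total weight W = 420; half-weight = 210.
Sort by position and accumulate weight:
  km 11 (N4, w=30) → cum 30
  km 38 (N5, w=120) → cum 150
  km 81 (N2, w=100) → cum 250  ≥ 210 → median here
  km 89 (N3, w=80) → cum 330
  km 98 (N1, w=90) → cum 420
Optimal location: km 81.

x = 81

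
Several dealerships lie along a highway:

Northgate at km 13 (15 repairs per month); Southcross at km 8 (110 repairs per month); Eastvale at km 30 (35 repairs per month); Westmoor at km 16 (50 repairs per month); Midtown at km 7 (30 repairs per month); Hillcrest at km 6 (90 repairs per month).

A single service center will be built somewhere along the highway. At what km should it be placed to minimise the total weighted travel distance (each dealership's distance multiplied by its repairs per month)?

For a sum of weighted absolute distances on a line, the optimum is the weighted median (not the mean). Total weight W = 330; half-weight = 165.
Sort by position and accumulate weight:
  km 6 (Hillcrest, w=90) → cum 90
  km 7 (Midtown, w=30) → cum 120
  km 8 (Southcross, w=110) → cum 230  ≥ 165 → median here
  km 13 (Northgate, w=15) → cum 245
  km 16 (Westmoor, w=50) → cum 295
  km 30 (Eastvale, w=35) → cum 330
Optimal location: km 8.

x = 8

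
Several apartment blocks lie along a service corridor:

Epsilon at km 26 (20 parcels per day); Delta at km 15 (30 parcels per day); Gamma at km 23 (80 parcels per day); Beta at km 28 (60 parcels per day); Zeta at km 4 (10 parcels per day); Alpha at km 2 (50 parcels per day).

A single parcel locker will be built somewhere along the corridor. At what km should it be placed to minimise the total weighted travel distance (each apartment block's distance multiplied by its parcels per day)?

For a sum of weighted absolute distances on a line, the optimum is the weighted median (not the mean). Total weight W = 250; half-weight = 125.
Sort by position and accumulate weight:
  km 2 (Alpha, w=50) → cum 50
  km 4 (Zeta, w=10) → cum 60
  km 15 (Delta, w=30) → cum 90
  km 23 (Gamma, w=80) → cum 170  ≥ 125 → median here
  km 26 (Epsilon, w=20) → cum 190
  km 28 (Beta, w=60) → cum 250
Optimal location: km 23.

x = 23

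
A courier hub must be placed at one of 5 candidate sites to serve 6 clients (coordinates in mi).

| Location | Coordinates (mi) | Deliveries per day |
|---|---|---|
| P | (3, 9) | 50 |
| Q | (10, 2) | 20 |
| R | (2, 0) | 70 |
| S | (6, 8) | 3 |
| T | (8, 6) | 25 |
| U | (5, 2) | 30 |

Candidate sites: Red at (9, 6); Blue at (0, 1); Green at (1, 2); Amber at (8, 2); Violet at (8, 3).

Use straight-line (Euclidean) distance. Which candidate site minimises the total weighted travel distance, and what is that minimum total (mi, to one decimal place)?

Total weighted distance at each candidate:
  Red (9, 6): total = 1268.8
  Blue (0, 1): total = 1201.2
  Green (1, 2): total = 1045.5
  Amber (8, 2): total = 1121.8
  Violet (8, 3): total = 1090.8
Minimum is at Green with total 1045.5 mi.

Green, total 1045.5 mi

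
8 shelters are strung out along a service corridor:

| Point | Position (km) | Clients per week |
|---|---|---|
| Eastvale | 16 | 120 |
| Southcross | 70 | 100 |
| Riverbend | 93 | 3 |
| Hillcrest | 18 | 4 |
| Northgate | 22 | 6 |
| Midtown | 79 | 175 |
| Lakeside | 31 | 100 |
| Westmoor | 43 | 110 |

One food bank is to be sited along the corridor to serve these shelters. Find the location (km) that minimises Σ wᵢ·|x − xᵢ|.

For a sum of weighted absolute distances on a line, the optimum is the weighted median (not the mean). Total weight W = 618; half-weight = 309.
Sort by position and accumulate weight:
  km 16 (Eastvale, w=120) → cum 120
  km 18 (Hillcrest, w=4) → cum 124
  km 22 (Northgate, w=6) → cum 130
  km 31 (Lakeside, w=100) → cum 230
  km 43 (Westmoor, w=110) → cum 340  ≥ 309 → median here
  km 70 (Southcross, w=100) → cum 440
  km 79 (Midtown, w=175) → cum 615
  km 93 (Riverbend, w=3) → cum 618
Optimal location: km 43.

x = 43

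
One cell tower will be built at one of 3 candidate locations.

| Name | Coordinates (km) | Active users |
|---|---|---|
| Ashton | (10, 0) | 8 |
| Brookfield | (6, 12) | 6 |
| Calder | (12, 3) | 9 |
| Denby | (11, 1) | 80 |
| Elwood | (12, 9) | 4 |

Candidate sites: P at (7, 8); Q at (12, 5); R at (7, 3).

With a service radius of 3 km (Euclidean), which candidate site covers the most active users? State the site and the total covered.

Q, covering 9

Coverage radius r = 3 km; a point is covered iff (Δx)²+(Δy)² ≤ 3² = 9.
  P (7, 8): covers {none} → 0
  Q (12, 5): covers {Calder} → 9
  R (7, 3): covers {none} → 0
Maximum coverage at Q: 9 active users.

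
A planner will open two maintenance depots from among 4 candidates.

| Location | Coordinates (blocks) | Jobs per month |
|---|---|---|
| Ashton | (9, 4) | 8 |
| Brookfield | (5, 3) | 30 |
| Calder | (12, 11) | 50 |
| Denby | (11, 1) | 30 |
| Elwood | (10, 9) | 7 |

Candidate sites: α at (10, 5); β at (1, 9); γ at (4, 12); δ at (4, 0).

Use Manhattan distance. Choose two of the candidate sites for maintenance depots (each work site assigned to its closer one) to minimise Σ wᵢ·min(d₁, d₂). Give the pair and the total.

Evaluate every pair (each demand assigned to the nearer of the two):
  {α, δ}: total = 714
  {α, β}: total = 804
  {α, γ}: total = 804
  {γ, δ}: total = 945
  {β, δ}: total = 1145
  {β, γ}: total = 1457
Best pair: {α, δ} with total 714.

{α, δ}, total 714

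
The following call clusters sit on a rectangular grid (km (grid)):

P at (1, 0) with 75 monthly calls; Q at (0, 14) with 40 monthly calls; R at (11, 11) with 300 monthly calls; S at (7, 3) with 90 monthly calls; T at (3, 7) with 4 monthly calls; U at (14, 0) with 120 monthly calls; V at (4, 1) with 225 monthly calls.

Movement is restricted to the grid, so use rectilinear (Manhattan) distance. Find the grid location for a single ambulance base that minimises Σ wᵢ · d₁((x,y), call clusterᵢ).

(7, 3)

Manhattan distance separates: Σwᵢ(|x−xᵢ|+|y−yᵢ|) = Σwᵢ|x−xᵢ| + Σwᵢ|y−yᵢ|, so x and y are optimised independently as 1-D weighted medians.
Total weight W = 854; half = 427.
x-coordinate, sorted with cumulative weight:
  x=0 (Q, w=40) cum 40
  x=1 (P, w=75) cum 115
  x=3 (T, w=4) cum 119
  x=4 (V, w=225) cum 344
  x=7 (S, w=90) cum 434  ← median
  x=11 (R, w=300) cum 734
  x=14 (U, w=120) cum 854
⇒ x* = 7
y-coordinate, sorted with cumulative weight:
  y=0 (P, w=75) cum 75
  y=0 (U, w=120) cum 195
  y=1 (V, w=225) cum 420
  y=3 (S, w=90) cum 510  ← median
  y=7 (T, w=4) cum 514
  y=11 (R, w=300) cum 814
  y=14 (Q, w=40) cum 854
⇒ y* = 3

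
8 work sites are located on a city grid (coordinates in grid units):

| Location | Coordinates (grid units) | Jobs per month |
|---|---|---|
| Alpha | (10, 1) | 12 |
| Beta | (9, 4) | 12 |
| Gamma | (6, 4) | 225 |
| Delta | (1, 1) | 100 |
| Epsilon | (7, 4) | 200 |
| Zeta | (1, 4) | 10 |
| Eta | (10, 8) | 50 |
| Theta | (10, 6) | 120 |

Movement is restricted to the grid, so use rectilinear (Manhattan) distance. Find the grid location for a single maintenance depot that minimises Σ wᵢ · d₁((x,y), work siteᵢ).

(7, 4)

Manhattan distance separates: Σwᵢ(|x−xᵢ|+|y−yᵢ|) = Σwᵢ|x−xᵢ| + Σwᵢ|y−yᵢ|, so x and y are optimised independently as 1-D weighted medians.
Total weight W = 729; half = 364.5.
x-coordinate, sorted with cumulative weight:
  x=1 (Delta, w=100) cum 100
  x=1 (Zeta, w=10) cum 110
  x=6 (Gamma, w=225) cum 335
  x=7 (Epsilon, w=200) cum 535  ← median
  x=9 (Beta, w=12) cum 547
  x=10 (Alpha, w=12) cum 559
  x=10 (Eta, w=50) cum 609
  x=10 (Theta, w=120) cum 729
⇒ x* = 7
y-coordinate, sorted with cumulative weight:
  y=1 (Alpha, w=12) cum 12
  y=1 (Delta, w=100) cum 112
  y=4 (Beta, w=12) cum 124
  y=4 (Gamma, w=225) cum 349
  y=4 (Epsilon, w=200) cum 549  ← median
  y=4 (Zeta, w=10) cum 559
  y=6 (Theta, w=120) cum 679
  y=8 (Eta, w=50) cum 729
⇒ y* = 4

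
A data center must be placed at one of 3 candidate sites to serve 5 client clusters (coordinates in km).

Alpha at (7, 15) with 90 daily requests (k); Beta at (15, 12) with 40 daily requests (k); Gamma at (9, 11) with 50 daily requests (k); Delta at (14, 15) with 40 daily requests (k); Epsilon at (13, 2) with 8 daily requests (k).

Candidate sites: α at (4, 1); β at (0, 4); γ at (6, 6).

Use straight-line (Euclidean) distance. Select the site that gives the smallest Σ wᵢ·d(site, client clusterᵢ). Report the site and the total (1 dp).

Total weighted distance at each candidate:
  α (4, 1): total = 3230.5
  β (0, 4): total = 3240.9
  γ (6, 6): total = 2085.4
Minimum is at γ with total 2085.4 km.

γ, total 2085.4 km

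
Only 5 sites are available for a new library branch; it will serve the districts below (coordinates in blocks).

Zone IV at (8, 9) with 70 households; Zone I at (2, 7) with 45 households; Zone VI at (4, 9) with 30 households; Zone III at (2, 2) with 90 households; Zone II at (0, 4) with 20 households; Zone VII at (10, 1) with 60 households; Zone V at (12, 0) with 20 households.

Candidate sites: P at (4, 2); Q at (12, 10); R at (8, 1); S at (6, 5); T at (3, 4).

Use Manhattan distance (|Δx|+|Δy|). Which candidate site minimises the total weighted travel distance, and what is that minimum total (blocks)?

Total weighted distance at each candidate:
  P (4, 2): total = 2215
  Q (12, 10): total = 4045
  R (8, 1): total = 2530
  S (6, 5): total = 2340
  T (3, 4): total = 2250
Minimum is at P with total 2215 blocks.

P, total 2215 blocks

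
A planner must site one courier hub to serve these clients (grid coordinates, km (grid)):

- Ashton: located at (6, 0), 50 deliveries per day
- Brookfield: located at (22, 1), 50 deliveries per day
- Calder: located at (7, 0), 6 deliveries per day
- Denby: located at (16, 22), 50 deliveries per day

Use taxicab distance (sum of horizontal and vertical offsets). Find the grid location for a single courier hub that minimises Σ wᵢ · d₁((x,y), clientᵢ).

(16, 1)

Manhattan distance separates: Σwᵢ(|x−xᵢ|+|y−yᵢ|) = Σwᵢ|x−xᵢ| + Σwᵢ|y−yᵢ|, so x and y are optimised independently as 1-D weighted medians.
Total weight W = 156; half = 78.
x-coordinate, sorted with cumulative weight:
  x=6 (Ashton, w=50) cum 50
  x=7 (Calder, w=6) cum 56
  x=16 (Denby, w=50) cum 106  ← median
  x=22 (Brookfield, w=50) cum 156
⇒ x* = 16
y-coordinate, sorted with cumulative weight:
  y=0 (Ashton, w=50) cum 50
  y=0 (Calder, w=6) cum 56
  y=1 (Brookfield, w=50) cum 106  ← median
  y=22 (Denby, w=50) cum 156
⇒ y* = 1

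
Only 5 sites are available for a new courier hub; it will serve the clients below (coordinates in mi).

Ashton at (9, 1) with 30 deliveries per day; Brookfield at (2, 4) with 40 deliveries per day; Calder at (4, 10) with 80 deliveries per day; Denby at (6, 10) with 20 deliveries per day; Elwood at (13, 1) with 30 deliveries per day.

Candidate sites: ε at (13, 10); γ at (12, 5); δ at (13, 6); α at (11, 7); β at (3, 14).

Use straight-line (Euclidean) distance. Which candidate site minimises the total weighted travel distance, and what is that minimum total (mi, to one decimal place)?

Total weighted distance at each candidate:
  ε (13, 10): total = 1926.7
  γ (12, 5): total = 1586.6
  δ (13, 6): total = 1738.5
  α (11, 7): total = 1484.8
  β (3, 14): total = 1753.4
Minimum is at α with total 1484.8 mi.

α, total 1484.8 mi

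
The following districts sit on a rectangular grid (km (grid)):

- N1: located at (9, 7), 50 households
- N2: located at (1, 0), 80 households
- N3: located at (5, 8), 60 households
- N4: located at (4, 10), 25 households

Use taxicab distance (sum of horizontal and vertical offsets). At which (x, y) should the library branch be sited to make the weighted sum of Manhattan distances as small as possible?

(5, 7)

Manhattan distance separates: Σwᵢ(|x−xᵢ|+|y−yᵢ|) = Σwᵢ|x−xᵢ| + Σwᵢ|y−yᵢ|, so x and y are optimised independently as 1-D weighted medians.
Total weight W = 215; half = 107.5.
x-coordinate, sorted with cumulative weight:
  x=1 (N2, w=80) cum 80
  x=4 (N4, w=25) cum 105
  x=5 (N3, w=60) cum 165  ← median
  x=9 (N1, w=50) cum 215
⇒ x* = 5
y-coordinate, sorted with cumulative weight:
  y=0 (N2, w=80) cum 80
  y=7 (N1, w=50) cum 130  ← median
  y=8 (N3, w=60) cum 190
  y=10 (N4, w=25) cum 215
⇒ y* = 7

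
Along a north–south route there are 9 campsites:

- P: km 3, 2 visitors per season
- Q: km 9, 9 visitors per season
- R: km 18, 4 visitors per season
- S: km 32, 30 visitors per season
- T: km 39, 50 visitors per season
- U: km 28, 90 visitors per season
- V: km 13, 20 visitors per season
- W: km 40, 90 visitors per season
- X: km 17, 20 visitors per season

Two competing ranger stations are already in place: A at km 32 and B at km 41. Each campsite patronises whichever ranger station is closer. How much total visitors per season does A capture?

175

The indifferent point is the midpoint (32+41)/2 = 36.5; campsites left of it (closer to A at 32) go to A, those right go to B.
  P at 3 (w=2) → A
  Q at 9 (w=9) → A
  V at 13 (w=20) → A
  X at 17 (w=20) → A
  R at 18 (w=4) → A
  U at 28 (w=90) → A
  S at 32 (w=30) → A
  T at 39 (w=50) → B
  W at 40 (w=90) → B
A captures 175; B captures 140.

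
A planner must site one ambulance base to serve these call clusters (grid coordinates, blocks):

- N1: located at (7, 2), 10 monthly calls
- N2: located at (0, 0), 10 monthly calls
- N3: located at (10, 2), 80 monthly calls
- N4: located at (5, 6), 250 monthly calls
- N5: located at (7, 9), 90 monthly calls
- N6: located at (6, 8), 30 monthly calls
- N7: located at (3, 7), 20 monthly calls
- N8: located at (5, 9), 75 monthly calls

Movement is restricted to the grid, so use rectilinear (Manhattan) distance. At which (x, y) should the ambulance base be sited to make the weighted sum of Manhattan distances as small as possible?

(5, 6)

Manhattan distance separates: Σwᵢ(|x−xᵢ|+|y−yᵢ|) = Σwᵢ|x−xᵢ| + Σwᵢ|y−yᵢ|, so x and y are optimised independently as 1-D weighted medians.
Total weight W = 565; half = 282.5.
x-coordinate, sorted with cumulative weight:
  x=0 (N2, w=10) cum 10
  x=3 (N7, w=20) cum 30
  x=5 (N4, w=250) cum 280
  x=5 (N8, w=75) cum 355  ← median
  x=6 (N6, w=30) cum 385
  x=7 (N1, w=10) cum 395
  x=7 (N5, w=90) cum 485
  x=10 (N3, w=80) cum 565
⇒ x* = 5
y-coordinate, sorted with cumulative weight:
  y=0 (N2, w=10) cum 10
  y=2 (N1, w=10) cum 20
  y=2 (N3, w=80) cum 100
  y=6 (N4, w=250) cum 350  ← median
  y=7 (N7, w=20) cum 370
  y=8 (N6, w=30) cum 400
  y=9 (N5, w=90) cum 490
  y=9 (N8, w=75) cum 565
⇒ y* = 6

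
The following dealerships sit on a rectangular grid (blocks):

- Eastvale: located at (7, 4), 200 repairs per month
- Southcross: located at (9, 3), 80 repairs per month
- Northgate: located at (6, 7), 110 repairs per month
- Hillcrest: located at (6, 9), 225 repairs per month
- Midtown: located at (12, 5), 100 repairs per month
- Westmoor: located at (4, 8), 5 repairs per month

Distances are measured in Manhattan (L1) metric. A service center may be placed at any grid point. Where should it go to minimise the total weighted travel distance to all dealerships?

Manhattan distance separates: Σwᵢ(|x−xᵢ|+|y−yᵢ|) = Σwᵢ|x−xᵢ| + Σwᵢ|y−yᵢ|, so x and y are optimised independently as 1-D weighted medians.
Total weight W = 720; half = 360.
x-coordinate, sorted with cumulative weight:
  x=4 (Westmoor, w=5) cum 5
  x=6 (Northgate, w=110) cum 115
  x=6 (Hillcrest, w=225) cum 340
  x=7 (Eastvale, w=200) cum 540  ← median
  x=9 (Southcross, w=80) cum 620
  x=12 (Midtown, w=100) cum 720
⇒ x* = 7
y-coordinate, sorted with cumulative weight:
  y=3 (Southcross, w=80) cum 80
  y=4 (Eastvale, w=200) cum 280
  y=5 (Midtown, w=100) cum 380  ← median
  y=7 (Northgate, w=110) cum 490
  y=8 (Westmoor, w=5) cum 495
  y=9 (Hillcrest, w=225) cum 720
⇒ y* = 5

(7, 5)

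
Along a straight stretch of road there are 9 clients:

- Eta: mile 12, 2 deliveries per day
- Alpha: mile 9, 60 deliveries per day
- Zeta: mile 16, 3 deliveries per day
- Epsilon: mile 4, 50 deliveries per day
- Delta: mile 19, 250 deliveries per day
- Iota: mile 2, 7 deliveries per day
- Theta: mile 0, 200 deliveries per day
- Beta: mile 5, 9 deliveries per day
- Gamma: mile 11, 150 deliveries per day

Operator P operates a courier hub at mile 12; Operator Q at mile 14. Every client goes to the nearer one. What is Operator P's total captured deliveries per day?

The indifferent point is the midpoint (12+14)/2 = 13; clients left of it (closer to Operator P at 12) go to Operator P, those right go to Operator Q.
  Theta at 0 (w=200) → Operator P
  Iota at 2 (w=7) → Operator P
  Epsilon at 4 (w=50) → Operator P
  Beta at 5 (w=9) → Operator P
  Alpha at 9 (w=60) → Operator P
  Gamma at 11 (w=150) → Operator P
  Eta at 12 (w=2) → Operator P
  Zeta at 16 (w=3) → Operator Q
  Delta at 19 (w=250) → Operator Q
Operator P captures 478; Operator Q captures 253.

478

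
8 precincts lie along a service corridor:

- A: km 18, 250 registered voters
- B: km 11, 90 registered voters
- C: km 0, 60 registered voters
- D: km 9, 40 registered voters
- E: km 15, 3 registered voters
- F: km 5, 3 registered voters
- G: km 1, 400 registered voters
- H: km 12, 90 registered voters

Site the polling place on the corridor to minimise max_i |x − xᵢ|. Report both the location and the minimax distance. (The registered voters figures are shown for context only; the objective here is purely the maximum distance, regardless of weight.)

location 9, max distance 9

The 1-center on a line is the midpoint of the two extreme points: leftmost at 0, rightmost at 18.
Optimal location = (0 + 18)/2 = 9; maximum distance = (18 − 0)/2 = 9.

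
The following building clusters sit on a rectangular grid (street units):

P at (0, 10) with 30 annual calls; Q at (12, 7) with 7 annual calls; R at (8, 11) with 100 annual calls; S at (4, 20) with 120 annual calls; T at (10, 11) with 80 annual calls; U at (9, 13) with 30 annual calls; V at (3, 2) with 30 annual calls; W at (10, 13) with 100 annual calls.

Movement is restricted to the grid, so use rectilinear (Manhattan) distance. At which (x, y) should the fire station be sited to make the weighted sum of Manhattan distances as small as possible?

(8, 13)

Manhattan distance separates: Σwᵢ(|x−xᵢ|+|y−yᵢ|) = Σwᵢ|x−xᵢ| + Σwᵢ|y−yᵢ|, so x and y are optimised independently as 1-D weighted medians.
Total weight W = 497; half = 248.5.
x-coordinate, sorted with cumulative weight:
  x=0 (P, w=30) cum 30
  x=3 (V, w=30) cum 60
  x=4 (S, w=120) cum 180
  x=8 (R, w=100) cum 280  ← median
  x=9 (U, w=30) cum 310
  x=10 (T, w=80) cum 390
  x=10 (W, w=100) cum 490
  x=12 (Q, w=7) cum 497
⇒ x* = 8
y-coordinate, sorted with cumulative weight:
  y=2 (V, w=30) cum 30
  y=7 (Q, w=7) cum 37
  y=10 (P, w=30) cum 67
  y=11 (R, w=100) cum 167
  y=11 (T, w=80) cum 247
  y=13 (U, w=30) cum 277  ← median
  y=13 (W, w=100) cum 377
  y=20 (S, w=120) cum 497
⇒ y* = 13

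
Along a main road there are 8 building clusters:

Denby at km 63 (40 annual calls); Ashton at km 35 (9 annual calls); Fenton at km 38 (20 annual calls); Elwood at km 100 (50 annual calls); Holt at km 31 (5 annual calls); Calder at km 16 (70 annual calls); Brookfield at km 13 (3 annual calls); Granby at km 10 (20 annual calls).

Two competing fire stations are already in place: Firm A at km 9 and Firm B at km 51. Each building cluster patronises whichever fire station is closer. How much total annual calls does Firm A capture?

93

The indifferent point is the midpoint (9+51)/2 = 30; building clusters left of it (closer to Firm A at 9) go to Firm A, those right go to Firm B.
  Granby at 10 (w=20) → Firm A
  Brookfield at 13 (w=3) → Firm A
  Calder at 16 (w=70) → Firm A
  Holt at 31 (w=5) → Firm B
  Ashton at 35 (w=9) → Firm B
  Fenton at 38 (w=20) → Firm B
  Denby at 63 (w=40) → Firm B
  Elwood at 100 (w=50) → Firm B
Firm A captures 93; Firm B captures 124.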